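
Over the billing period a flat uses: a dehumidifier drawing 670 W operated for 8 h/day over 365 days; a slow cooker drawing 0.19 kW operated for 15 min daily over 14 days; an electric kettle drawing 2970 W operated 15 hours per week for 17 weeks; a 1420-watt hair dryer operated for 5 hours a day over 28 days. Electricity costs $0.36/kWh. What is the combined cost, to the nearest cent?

$1048.76

dehumidifier: Runtime = 8 h/day × 365 days = 2920 h
dehumidifier: 0.67 kW × 2920 h = 1956.4 kWh
slow cooker: Runtime = 15 min × 14 = 210 min = 3.5 h
slow cooker: 0.19 kW × 3.5 h = 0.665 kWh
electric kettle: Runtime = 15 h/week × 17 weeks = 255 h
electric kettle: 2.97 kW × 255 h = 757.35 kWh
hair dryer: Runtime = 5 h/day × 28 days = 140 h
hair dryer: 1.42 kW × 140 h = 198.8 kWh
Total energy = 2913.215 kWh
Cost = 2913.215 × $0.36 = $1048.76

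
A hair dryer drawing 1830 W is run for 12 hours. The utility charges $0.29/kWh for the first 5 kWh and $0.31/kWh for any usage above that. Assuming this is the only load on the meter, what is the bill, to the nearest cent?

Energy = 1.83 kW × 12 h = 21.96 kWh
Tier 1 (0–5 kWh): 5 × $0.29 = $1.45
Above 5 kWh: 16.96 × $0.31 = $5.2576
Bill = $6.71

$6.71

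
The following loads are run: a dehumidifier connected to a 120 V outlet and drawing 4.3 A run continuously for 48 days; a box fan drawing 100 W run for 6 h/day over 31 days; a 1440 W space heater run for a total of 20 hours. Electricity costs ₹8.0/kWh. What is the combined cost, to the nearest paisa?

dehumidifier: Power = 4.3 A × 120 V = 516 W = 0.516 kW
dehumidifier: Runtime = 24 h × 48 = 1152 h
dehumidifier: 0.516 kW × 1152 h = 594.432 kWh
box fan: Runtime = 6 h/day × 31 days = 186 h
box fan: 0.1 kW × 186 h = 18.6 kWh
space heater: 1.44 kW × 20 h = 28.8 kWh
Total energy = 641.832 kWh
Cost = 641.832 × ₹8.0 = ₹5134.66

₹5134.66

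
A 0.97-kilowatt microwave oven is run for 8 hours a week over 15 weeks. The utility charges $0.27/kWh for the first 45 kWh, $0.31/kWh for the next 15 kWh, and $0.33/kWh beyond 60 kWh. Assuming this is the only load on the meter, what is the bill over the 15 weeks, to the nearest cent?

$35.41

Runtime = 8 h/week × 15 weeks = 120 h
Energy = 0.97 kW × 120 h = 116.4 kWh
Tier 1 (0–45 kWh): 45 × $0.27 = $12.15
Tier 2 (45–60 kWh): 15 × $0.31 = $4.65
Above 60 kWh: 56.4 × $0.33 = $18.612
Bill = $35.41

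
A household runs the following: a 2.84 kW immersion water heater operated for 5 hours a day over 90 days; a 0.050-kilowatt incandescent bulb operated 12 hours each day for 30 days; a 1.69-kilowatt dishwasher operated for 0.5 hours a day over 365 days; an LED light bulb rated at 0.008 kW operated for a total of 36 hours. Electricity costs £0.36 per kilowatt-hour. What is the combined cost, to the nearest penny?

immersion water heater: Runtime = 5 h/day × 90 days = 450 h
immersion water heater: 2.84 kW × 450 h = 1278 kWh
incandescent bulb: Runtime = 12 h/day × 30 days = 360 h
incandescent bulb: 0.05 kW × 360 h = 18 kWh
dishwasher: Runtime = 0.5 h/day × 365 days = 182.5 h
dishwasher: 1.69 kW × 182.5 h = 308.425 kWh
LED light bulb: 0.008 kW × 36 h = 0.288 kWh
Total energy = 1604.713 kWh
Cost = 1604.713 × £0.36 = £577.70

£577.70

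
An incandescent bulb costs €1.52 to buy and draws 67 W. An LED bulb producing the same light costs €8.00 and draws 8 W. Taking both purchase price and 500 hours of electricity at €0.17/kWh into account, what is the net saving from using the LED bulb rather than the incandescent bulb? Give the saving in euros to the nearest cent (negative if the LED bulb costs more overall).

-€1.47

incandescent bulb: €1.52 + (67/1000) kW × 500 h × €0.17 = €1.52 + €5.695 = €7.215
LED bulb: €8.00 + (8/1000) kW × 500 h × €0.17 = €8.00 + €0.68 = €8.68
Saving = €7.215 − €8.68 = −€1.465 → -€1.47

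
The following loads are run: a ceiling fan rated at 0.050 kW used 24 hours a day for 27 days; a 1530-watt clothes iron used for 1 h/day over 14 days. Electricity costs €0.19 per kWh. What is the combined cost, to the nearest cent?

€10.23

ceiling fan: Runtime = 24 h × 27 = 648 h
ceiling fan: 0.05 kW × 648 h = 32.4 kWh
clothes iron: Runtime = 1 h/day × 14 days = 14 h
clothes iron: 1.53 kW × 14 h = 21.42 kWh
Total energy = 53.82 kWh
Cost = 53.82 × €0.19 = €10.23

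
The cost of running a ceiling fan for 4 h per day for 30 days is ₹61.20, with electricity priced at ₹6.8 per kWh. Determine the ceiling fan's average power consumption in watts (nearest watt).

75 W

Energy = ₹61.20 ÷ ₹6.8/kWh = 9 kWh
Runtime = 4 h/day × 30 days = 120 h
Power = 9 kWh ÷ 120 h = 0.075 kW = 75 W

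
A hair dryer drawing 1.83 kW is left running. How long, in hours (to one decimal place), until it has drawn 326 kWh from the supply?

Hours = 326 kWh ÷ 1.83 kW = 178.1 h

178.1 h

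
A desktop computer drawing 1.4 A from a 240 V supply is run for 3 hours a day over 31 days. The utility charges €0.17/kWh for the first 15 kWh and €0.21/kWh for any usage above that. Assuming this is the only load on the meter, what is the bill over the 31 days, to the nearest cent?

Power = 1.4 A × 240 V = 336 W = 0.336 kW
Runtime = 3 h/day × 31 days = 93 h
Energy = 0.336 kW × 93 h = 31.248 kWh
Tier 1 (0–15 kWh): 15 × €0.17 = €2.55
Above 15 kWh: 16.248 × €0.21 = €3.41208
Bill = €5.96

€5.96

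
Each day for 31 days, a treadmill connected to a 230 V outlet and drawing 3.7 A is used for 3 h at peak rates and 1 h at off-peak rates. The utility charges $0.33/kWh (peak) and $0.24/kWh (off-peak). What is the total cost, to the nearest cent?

$32.45

Power = 3.7 A × 230 V = 851 W = 0.851 kW
Peak energy = 0.851 kW × 3 h × 31 = 79.143 kWh
Off-peak energy = 0.851 kW × 1 h × 31 = 26.381 kWh
Cost = 79.143 × $0.33 + 26.381 × $0.24 = $26.11719 + $6.33144 = $32.45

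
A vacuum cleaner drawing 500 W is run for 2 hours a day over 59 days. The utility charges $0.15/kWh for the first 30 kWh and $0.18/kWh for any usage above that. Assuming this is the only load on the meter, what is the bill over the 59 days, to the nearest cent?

Runtime = 2 h/day × 59 days = 118 h
Energy = 0.5 kW × 118 h = 59 kWh
Tier 1 (0–30 kWh): 30 × $0.15 = $4.5
Above 30 kWh: 29 × $0.18 = $5.22
Bill = $9.72

$9.72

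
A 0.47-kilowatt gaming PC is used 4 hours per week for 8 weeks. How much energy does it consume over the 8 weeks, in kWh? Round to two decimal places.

15.04 kWh

Runtime = 4 h/week × 8 weeks = 32 h
Energy = 0.47 kW × 32 h = 15.04 kWh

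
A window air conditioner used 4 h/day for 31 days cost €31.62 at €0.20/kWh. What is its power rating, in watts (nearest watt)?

1275 W

Energy = €31.62 ÷ €0.20/kWh = 158.1 kWh
Runtime = 4 h/day × 31 days = 124 h
Power = 158.1 kWh ÷ 124 h = 1.275 kW = 1275 W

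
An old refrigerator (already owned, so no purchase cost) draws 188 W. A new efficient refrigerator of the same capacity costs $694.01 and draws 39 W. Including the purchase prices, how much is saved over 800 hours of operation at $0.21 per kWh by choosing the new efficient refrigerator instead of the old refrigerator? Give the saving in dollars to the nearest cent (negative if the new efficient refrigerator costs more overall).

-$668.98

old refrigerator: $0.00 + (188/1000) kW × 800 h × $0.21 = $0.00 + $31.584 = $31.584
new efficient refrigerator: $694.01 + (39/1000) kW × 800 h × $0.21 = $694.01 + $6.552 = $700.562
Saving = $31.584 − $700.562 = −$668.978 → -$668.98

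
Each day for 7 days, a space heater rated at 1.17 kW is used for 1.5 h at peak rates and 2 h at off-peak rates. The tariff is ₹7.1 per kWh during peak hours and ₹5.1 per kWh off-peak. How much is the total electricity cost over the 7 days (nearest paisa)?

₹170.76

Peak energy = 1.17 kW × 1.5 h × 7 = 12.285 kWh
Off-peak energy = 1.17 kW × 2 h × 7 = 16.38 kWh
Cost = 12.285 × ₹7.1 + 16.38 × ₹5.1 = ₹87.2235 + ₹83.538 = ₹170.76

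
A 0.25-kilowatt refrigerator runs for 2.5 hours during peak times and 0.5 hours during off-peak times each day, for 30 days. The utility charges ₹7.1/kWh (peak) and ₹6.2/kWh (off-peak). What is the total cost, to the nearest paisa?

₹156.38

Peak energy = 0.25 kW × 2.5 h × 30 = 18.75 kWh
Off-peak energy = 0.25 kW × 0.5 h × 30 = 3.75 kWh
Cost = 18.75 × ₹7.1 + 3.75 × ₹6.2 = ₹133.125 + ₹23.25 = ₹156.38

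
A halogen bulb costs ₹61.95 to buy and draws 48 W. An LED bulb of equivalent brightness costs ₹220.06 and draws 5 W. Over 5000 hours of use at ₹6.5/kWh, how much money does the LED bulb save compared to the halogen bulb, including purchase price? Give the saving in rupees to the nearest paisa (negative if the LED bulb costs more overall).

₹1239.39

halogen bulb: ₹61.95 + (48/1000) kW × 5000 h × ₹6.5 = ₹61.95 + ₹1560 = ₹1621.95
LED bulb: ₹220.06 + (5/1000) kW × 5000 h × ₹6.5 = ₹220.06 + ₹162.5 = ₹382.56
Saving = ₹1621.95 − ₹382.56 = ₹1239.39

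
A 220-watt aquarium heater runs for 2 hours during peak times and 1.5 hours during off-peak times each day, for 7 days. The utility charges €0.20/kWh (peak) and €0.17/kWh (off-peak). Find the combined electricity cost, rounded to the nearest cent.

€1.01

Peak energy = 0.22 kW × 2 h × 7 = 3.08 kWh
Off-peak energy = 0.22 kW × 1.5 h × 7 = 2.31 kWh
Cost = 3.08 × €0.20 + 2.31 × €0.17 = €0.616 + €0.3927 = €1.01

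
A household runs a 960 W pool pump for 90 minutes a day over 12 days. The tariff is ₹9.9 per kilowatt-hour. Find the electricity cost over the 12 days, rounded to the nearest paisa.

Runtime = 90 min × 12 = 1080 min = 18 h
Energy = 0.96 kW × 18 h = 17.28 kWh
Cost = 17.28 kWh × ₹9.9/kWh = ₹171.07

₹171.07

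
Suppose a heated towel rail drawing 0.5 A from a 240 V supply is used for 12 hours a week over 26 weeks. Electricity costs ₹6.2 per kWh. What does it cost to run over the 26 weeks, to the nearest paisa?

₹232.13

Power = 0.5 A × 240 V = 120 W = 0.12 kW
Runtime = 12 h/week × 26 weeks = 312 h
Energy = 0.12 kW × 312 h = 37.44 kWh
Cost = 37.44 kWh × ₹6.2/kWh = ₹232.13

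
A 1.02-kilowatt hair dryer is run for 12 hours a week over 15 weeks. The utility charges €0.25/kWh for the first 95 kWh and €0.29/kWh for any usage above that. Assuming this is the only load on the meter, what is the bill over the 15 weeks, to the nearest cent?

€49.44

Runtime = 12 h/week × 15 weeks = 180 h
Energy = 1.02 kW × 180 h = 183.6 kWh
Tier 1 (0–95 kWh): 95 × €0.25 = €23.75
Above 95 kWh: 88.6 × €0.29 = €25.694
Bill = €49.44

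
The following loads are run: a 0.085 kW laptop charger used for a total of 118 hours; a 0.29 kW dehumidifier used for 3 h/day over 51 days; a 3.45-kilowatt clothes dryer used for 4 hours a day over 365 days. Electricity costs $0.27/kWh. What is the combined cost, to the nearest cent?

$1374.68

laptop charger: 0.085 kW × 118 h = 10.03 kWh
dehumidifier: Runtime = 3 h/day × 51 days = 153 h
dehumidifier: 0.29 kW × 153 h = 44.37 kWh
clothes dryer: Runtime = 4 h/day × 365 days = 1460 h
clothes dryer: 3.45 kW × 1460 h = 5037 kWh
Total energy = 5091.4 kWh
Cost = 5091.4 × $0.27 = $1374.68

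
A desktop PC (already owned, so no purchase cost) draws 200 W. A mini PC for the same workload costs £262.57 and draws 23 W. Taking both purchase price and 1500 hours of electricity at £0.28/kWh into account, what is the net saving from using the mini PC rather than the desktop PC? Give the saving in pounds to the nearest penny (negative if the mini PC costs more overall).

-£188.23

desktop PC: £0.00 + (200/1000) kW × 1500 h × £0.28 = £0.00 + £84 = £84
mini PC: £262.57 + (23/1000) kW × 1500 h × £0.28 = £262.57 + £9.66 = £272.23
Saving = £84 − £272.23 = −£188.23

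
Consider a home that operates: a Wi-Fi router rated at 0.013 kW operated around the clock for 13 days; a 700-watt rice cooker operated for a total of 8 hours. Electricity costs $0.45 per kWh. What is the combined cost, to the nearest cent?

Wi-Fi router: Runtime = 24 h × 13 = 312 h
Wi-Fi router: 0.013 kW × 312 h = 4.056 kWh
rice cooker: 0.7 kW × 8 h = 5.6 kWh
Total energy = 9.656 kWh
Cost = 9.656 × $0.45 = $4.35

$4.35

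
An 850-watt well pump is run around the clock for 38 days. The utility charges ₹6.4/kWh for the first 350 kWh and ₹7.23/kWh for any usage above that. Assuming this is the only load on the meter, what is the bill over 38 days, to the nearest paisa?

₹5314.20

Runtime = 24 h × 38 = 912 h
Energy = 0.85 kW × 912 h = 775.2 kWh
Tier 1 (0–350 kWh): 350 × ₹6.4 = ₹2240
Above 350 kWh: 425.2 × ₹7.23 = ₹3074.196
Bill = ₹5314.20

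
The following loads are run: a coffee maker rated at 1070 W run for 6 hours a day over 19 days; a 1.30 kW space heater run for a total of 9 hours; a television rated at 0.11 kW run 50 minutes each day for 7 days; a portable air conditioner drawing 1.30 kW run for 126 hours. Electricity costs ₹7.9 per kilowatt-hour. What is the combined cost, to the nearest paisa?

₹2355.16

coffee maker: Runtime = 6 h/day × 19 days = 114 h
coffee maker: 1.07 kW × 114 h = 121.98 kWh
space heater: 1.3 kW × 9 h = 11.7 kWh
television: Runtime = 50 min × 7 = 350 min = 5.833333… h
television: 0.11 kW × 5.833333… h = 0.641666… kWh
portable air conditioner: 1.3 kW × 126 h = 163.8 kWh
Total energy = 298.121666… kWh
Cost = 298.121666… × ₹7.9 = ₹2355.16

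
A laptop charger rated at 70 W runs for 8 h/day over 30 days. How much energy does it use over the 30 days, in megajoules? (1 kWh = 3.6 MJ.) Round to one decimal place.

60.5 MJ

Runtime = 8 h/day × 30 days = 240 h
Energy = 0.07 kW × 240 h = 16.8 kWh
= 16.8 × 3.6 MJ = 60.5 MJ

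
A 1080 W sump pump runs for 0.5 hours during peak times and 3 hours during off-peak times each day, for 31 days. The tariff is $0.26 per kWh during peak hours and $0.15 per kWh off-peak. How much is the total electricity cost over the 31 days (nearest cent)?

Peak energy = 1.08 kW × 0.5 h × 31 = 16.74 kWh
Off-peak energy = 1.08 kW × 3 h × 31 = 100.44 kWh
Cost = 16.74 × $0.26 + 100.44 × $0.15 = $4.3524 + $15.066 = $19.42

$19.42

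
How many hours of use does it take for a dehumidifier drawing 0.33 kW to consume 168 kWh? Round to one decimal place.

509.1 h

Hours = 168 kWh ÷ 0.33 kW = 509.1 h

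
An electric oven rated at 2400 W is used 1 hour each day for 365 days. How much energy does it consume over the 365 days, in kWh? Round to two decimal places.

876.00 kWh

Runtime = 1 h/day × 365 days = 365 h
Energy = 2.4 kW × 365 h = 876 kWh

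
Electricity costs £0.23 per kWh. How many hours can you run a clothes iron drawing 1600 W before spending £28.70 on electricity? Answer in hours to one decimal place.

Energy available = £28.70 ÷ £0.23/kWh = 124.7826 kWh
Hours = 124.7826 kWh ÷ 1.6 kW = 78.0 h

78.0 h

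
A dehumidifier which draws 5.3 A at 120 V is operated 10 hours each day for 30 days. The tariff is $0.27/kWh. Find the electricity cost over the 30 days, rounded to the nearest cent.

Power = 5.3 A × 120 V = 636 W = 0.636 kW
Runtime = 10 h/day × 30 days = 300 h
Energy = 0.636 kW × 300 h = 190.8 kWh
Cost = 190.8 kWh × $0.27/kWh = $51.52

$51.52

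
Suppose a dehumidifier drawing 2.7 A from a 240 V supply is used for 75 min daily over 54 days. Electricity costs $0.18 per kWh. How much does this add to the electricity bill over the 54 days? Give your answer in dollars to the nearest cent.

$7.87

Power = 2.7 A × 240 V = 648 W = 0.648 kW
Runtime = 75 min × 54 = 4050 min = 67.5 h
Energy = 0.648 kW × 67.5 h = 43.74 kWh
Cost = 43.74 kWh × $0.18/kWh = $7.87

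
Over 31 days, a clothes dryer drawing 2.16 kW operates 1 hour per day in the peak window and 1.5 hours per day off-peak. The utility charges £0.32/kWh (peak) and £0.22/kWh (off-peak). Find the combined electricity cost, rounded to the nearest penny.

Peak energy = 2.16 kW × 1 h × 31 = 66.96 kWh
Off-peak energy = 2.16 kW × 1.5 h × 31 = 100.44 kWh
Cost = 66.96 × £0.32 + 100.44 × £0.22 = £21.4272 + £22.0968 = £43.52

£43.52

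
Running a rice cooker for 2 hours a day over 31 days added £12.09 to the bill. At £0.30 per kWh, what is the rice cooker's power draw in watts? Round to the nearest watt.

Energy = £12.09 ÷ £0.30/kWh = 40.3 kWh
Runtime = 2 h/day × 31 days = 62 h
Power = 40.3 kWh ÷ 62 h = 0.65 kW = 650 W

650 W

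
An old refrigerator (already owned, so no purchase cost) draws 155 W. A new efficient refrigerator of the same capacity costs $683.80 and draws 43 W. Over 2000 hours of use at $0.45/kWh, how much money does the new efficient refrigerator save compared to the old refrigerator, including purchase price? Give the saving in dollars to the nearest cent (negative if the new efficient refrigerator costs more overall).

old refrigerator: $0.00 + (155/1000) kW × 2000 h × $0.45 = $0.00 + $139.5 = $139.5
new efficient refrigerator: $683.80 + (43/1000) kW × 2000 h × $0.45 = $683.80 + $38.7 = $722.5
Saving = $139.5 − $722.5 = −$583

-$583.00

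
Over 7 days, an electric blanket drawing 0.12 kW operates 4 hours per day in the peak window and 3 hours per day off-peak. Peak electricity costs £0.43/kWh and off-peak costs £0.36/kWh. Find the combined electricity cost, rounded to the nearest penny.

Peak energy = 0.12 kW × 4 h × 7 = 3.36 kWh
Off-peak energy = 0.12 kW × 3 h × 7 = 2.52 kWh
Cost = 3.36 × £0.43 + 2.52 × £0.36 = £1.4448 + £0.9072 = £2.35

£2.35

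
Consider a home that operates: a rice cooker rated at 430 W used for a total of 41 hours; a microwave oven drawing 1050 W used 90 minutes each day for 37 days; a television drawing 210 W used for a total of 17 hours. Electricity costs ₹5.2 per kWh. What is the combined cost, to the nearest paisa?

₹413.27

rice cooker: 0.43 kW × 41 h = 17.63 kWh
microwave oven: Runtime = 90 min × 37 = 3330 min = 55.5 h
microwave oven: 1.05 kW × 55.5 h = 58.275 kWh
television: 0.21 kW × 17 h = 3.57 kWh
Total energy = 79.475 kWh
Cost = 79.475 × ₹5.2 = ₹413.27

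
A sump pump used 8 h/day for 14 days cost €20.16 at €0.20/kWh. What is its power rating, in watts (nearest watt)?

900 W

Energy = €20.16 ÷ €0.20/kWh = 100.8 kWh
Runtime = 8 h/day × 14 days = 112 h
Power = 100.8 kWh ÷ 112 h = 0.9 kW = 900 W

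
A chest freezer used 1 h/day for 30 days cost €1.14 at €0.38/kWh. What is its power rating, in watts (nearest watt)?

Energy = €1.14 ÷ €0.38/kWh = 3 kWh
Runtime = 1 h/day × 30 days = 30 h
Power = 3 kWh ÷ 30 h = 0.1 kW = 100 W

100 W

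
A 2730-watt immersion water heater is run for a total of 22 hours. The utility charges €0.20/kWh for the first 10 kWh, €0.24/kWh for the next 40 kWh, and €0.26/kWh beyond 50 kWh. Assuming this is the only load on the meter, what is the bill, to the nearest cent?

€14.22

Energy = 2.73 kW × 22 h = 60.06 kWh
Tier 1 (0–10 kWh): 10 × €0.20 = €2
Tier 2 (10–50 kWh): 40 × €0.24 = €9.6
Above 50 kWh: 10.06 × €0.26 = €2.6156
Bill = €14.22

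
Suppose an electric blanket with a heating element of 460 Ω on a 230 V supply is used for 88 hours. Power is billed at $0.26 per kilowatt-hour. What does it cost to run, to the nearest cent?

Power = V²/R = 230²/460 = 115 W = 0.115 kW
Energy = 0.115 kW × 88 h = 10.12 kWh
Cost = 10.12 kWh × $0.26/kWh = $2.63

$2.63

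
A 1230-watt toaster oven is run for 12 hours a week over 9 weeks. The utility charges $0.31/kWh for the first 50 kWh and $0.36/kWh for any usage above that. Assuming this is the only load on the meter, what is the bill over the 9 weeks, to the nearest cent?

Runtime = 12 h/week × 9 weeks = 108 h
Energy = 1.23 kW × 108 h = 132.84 kWh
Tier 1 (0–50 kWh): 50 × $0.31 = $15.5
Above 50 kWh: 82.84 × $0.36 = $29.8224
Bill = $45.32

$45.32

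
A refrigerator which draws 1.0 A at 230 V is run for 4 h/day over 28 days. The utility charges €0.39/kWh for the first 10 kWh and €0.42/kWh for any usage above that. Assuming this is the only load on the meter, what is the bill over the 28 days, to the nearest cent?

Power = 1.0 A × 230 V = 230 W = 0.23 kW
Runtime = 4 h/day × 28 days = 112 h
Energy = 0.23 kW × 112 h = 25.76 kWh
Tier 1 (0–10 kWh): 10 × €0.39 = €3.9
Above 10 kWh: 15.76 × €0.42 = €6.6192
Bill = €10.52

€10.52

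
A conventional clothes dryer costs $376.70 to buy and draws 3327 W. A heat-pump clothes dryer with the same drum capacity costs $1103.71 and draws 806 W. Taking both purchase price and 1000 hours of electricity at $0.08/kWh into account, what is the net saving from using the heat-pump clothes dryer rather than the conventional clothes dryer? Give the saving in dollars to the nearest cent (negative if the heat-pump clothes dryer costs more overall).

conventional clothes dryer: $376.70 + (3327/1000) kW × 1000 h × $0.08 = $376.70 + $266.16 = $642.86
heat-pump clothes dryer: $1103.71 + (806/1000) kW × 1000 h × $0.08 = $1103.71 + $64.48 = $1168.19
Saving = $642.86 − $1168.19 = −$525.33

-$525.33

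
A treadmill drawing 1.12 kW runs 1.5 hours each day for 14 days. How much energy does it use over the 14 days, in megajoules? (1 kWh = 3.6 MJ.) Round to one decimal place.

84.7 MJ

Runtime = 1.5 h/day × 14 days = 21 h
Energy = 1.12 kW × 21 h = 23.52 kWh
= 23.52 × 3.6 MJ = 84.7 MJ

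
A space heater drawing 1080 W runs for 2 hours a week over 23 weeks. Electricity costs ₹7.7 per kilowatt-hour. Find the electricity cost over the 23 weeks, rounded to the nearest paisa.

Runtime = 2 h/week × 23 weeks = 46 h
Energy = 1.08 kW × 46 h = 49.68 kWh
Cost = 49.68 kWh × ₹7.7/kWh = ₹382.54

₹382.54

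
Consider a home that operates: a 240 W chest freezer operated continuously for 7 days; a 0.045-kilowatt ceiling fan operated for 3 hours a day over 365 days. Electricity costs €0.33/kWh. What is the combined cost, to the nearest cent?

chest freezer: Runtime = 24 h × 7 = 168 h
chest freezer: 0.24 kW × 168 h = 40.32 kWh
ceiling fan: Runtime = 3 h/day × 365 days = 1095 h
ceiling fan: 0.045 kW × 1095 h = 49.275 kWh
Total energy = 89.595 kWh
Cost = 89.595 × €0.33 = €29.57

€29.57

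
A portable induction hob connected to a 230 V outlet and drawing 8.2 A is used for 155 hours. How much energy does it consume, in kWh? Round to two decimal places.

292.33 kWh

Power = 8.2 A × 230 V = 1886 W = 1.886 kW
Energy = 1.886 kW × 155 h = 292.33 kWh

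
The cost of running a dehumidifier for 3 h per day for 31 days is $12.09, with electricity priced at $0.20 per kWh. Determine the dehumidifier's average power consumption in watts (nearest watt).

650 W

Energy = $12.09 ÷ $0.20/kWh = 60.45 kWh
Runtime = 3 h/day × 31 days = 93 h
Power = 60.45 kWh ÷ 93 h = 0.65 kW = 650 W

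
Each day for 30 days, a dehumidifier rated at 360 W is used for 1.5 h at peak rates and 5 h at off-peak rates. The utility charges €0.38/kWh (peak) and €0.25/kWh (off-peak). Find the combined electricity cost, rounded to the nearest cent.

€19.66

Peak energy = 0.36 kW × 1.5 h × 30 = 16.2 kWh
Off-peak energy = 0.36 kW × 5 h × 30 = 54 kWh
Cost = 16.2 × €0.38 + 54 × €0.25 = €6.156 + €13.5 = €19.66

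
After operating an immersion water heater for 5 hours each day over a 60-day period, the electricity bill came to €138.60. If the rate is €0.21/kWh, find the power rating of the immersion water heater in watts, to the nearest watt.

Energy = €138.60 ÷ €0.21/kWh = 660 kWh
Runtime = 5 h/day × 60 days = 300 h
Power = 660 kWh ÷ 300 h = 2.2 kW = 2200 W

2200 W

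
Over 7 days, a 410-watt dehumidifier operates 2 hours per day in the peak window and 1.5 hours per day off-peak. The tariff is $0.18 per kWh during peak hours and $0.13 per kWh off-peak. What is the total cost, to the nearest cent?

$1.59

Peak energy = 0.41 kW × 2 h × 7 = 5.74 kWh
Off-peak energy = 0.41 kW × 1.5 h × 7 = 4.305 kWh
Cost = 5.74 × $0.18 + 4.305 × $0.13 = $1.0332 + $0.55965 = $1.59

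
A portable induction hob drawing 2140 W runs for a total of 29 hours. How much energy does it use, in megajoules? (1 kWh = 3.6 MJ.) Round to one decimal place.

223.4 MJ

Energy = 2.14 kW × 29 h = 62.06 kWh
= 62.06 × 3.6 MJ = 223.4 MJ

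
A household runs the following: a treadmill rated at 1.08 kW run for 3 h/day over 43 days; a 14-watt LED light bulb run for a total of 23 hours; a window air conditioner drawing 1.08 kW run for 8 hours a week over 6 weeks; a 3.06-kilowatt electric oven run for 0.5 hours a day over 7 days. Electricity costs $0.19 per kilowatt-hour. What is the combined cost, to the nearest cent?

$38.42

treadmill: Runtime = 3 h/day × 43 days = 129 h
treadmill: 1.08 kW × 129 h = 139.32 kWh
LED light bulb: 0.014 kW × 23 h = 0.322 kWh
window air conditioner: Runtime = 8 h/week × 6 weeks = 48 h
window air conditioner: 1.08 kW × 48 h = 51.84 kWh
electric oven: Runtime = 0.5 h/day × 7 days = 3.5 h
electric oven: 3.06 kW × 3.5 h = 10.71 kWh
Total energy = 202.192 kWh
Cost = 202.192 × $0.19 = $38.42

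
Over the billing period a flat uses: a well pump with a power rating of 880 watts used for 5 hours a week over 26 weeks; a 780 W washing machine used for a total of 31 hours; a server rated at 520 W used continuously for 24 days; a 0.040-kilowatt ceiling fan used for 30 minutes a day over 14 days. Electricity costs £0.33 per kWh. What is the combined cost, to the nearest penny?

well pump: Runtime = 5 h/week × 26 weeks = 130 h
well pump: 0.88 kW × 130 h = 114.4 kWh
washing machine: 0.78 kW × 31 h = 24.18 kWh
server: Runtime = 24 h × 24 = 576 h
server: 0.52 kW × 576 h = 299.52 kWh
ceiling fan: Runtime = 30 min × 14 = 420 min = 7 h
ceiling fan: 0.04 kW × 7 h = 0.28 kWh
Total energy = 438.38 kWh
Cost = 438.38 × £0.33 = £144.67

£144.67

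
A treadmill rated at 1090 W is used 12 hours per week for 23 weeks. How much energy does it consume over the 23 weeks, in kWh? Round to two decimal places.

Runtime = 12 h/week × 23 weeks = 276 h
Energy = 1.09 kW × 276 h = 300.84 kWh

300.84 kWh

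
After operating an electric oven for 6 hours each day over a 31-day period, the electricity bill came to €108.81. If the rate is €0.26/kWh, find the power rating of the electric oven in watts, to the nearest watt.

Energy = €108.81 ÷ €0.26/kWh = 418.5 kWh
Runtime = 6 h/day × 31 days = 186 h
Power = 418.5 kWh ÷ 186 h = 2.25 kW = 2250 W

2250 W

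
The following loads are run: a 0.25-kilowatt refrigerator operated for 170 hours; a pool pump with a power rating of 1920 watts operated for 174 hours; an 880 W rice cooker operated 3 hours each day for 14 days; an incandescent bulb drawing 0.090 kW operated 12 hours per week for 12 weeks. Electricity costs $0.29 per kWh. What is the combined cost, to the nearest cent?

$123.69

refrigerator: 0.25 kW × 170 h = 42.5 kWh
pool pump: 1.92 kW × 174 h = 334.08 kWh
rice cooker: Runtime = 3 h/day × 14 days = 42 h
rice cooker: 0.88 kW × 42 h = 36.96 kWh
incandescent bulb: Runtime = 12 h/week × 12 weeks = 144 h
incandescent bulb: 0.09 kW × 144 h = 12.96 kWh
Total energy = 426.5 kWh
Cost = 426.5 × $0.29 = $123.69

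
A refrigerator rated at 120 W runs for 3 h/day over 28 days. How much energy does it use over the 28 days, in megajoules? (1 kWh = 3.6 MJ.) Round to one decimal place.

Runtime = 3 h/day × 28 days = 84 h
Energy = 0.12 kW × 84 h = 10.08 kWh
= 10.08 × 3.6 MJ = 36.3 MJ

36.3 MJ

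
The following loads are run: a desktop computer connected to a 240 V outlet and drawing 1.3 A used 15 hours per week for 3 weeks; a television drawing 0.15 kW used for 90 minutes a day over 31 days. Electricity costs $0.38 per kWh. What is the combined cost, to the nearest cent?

$7.99

desktop computer: Power = 1.3 A × 240 V = 312 W = 0.312 kW
desktop computer: Runtime = 15 h/week × 3 weeks = 45 h
desktop computer: 0.312 kW × 45 h = 14.04 kWh
television: Runtime = 90 min × 31 = 2790 min = 46.5 h
television: 0.15 kW × 46.5 h = 6.975 kWh
Total energy = 21.015 kWh
Cost = 21.015 × $0.38 = $7.99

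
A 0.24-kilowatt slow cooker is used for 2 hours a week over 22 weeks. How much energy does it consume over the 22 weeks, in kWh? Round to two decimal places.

10.56 kWh

Runtime = 2 h/week × 22 weeks = 44 h
Energy = 0.24 kW × 44 h = 10.56 kWh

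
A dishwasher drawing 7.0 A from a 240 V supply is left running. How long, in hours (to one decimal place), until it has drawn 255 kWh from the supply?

Power = 7.0 A × 240 V = 1680 W = 1.68 kW
Hours = 255 kWh ÷ 1.68 kW = 151.8 h

151.8 h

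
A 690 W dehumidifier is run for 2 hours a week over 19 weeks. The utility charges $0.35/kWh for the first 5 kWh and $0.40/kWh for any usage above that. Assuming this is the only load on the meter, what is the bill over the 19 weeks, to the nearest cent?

$10.24

Runtime = 2 h/week × 19 weeks = 38 h
Energy = 0.69 kW × 38 h = 26.22 kWh
Tier 1 (0–5 kWh): 5 × $0.35 = $1.75
Above 5 kWh: 21.22 × $0.40 = $8.488
Bill = $10.24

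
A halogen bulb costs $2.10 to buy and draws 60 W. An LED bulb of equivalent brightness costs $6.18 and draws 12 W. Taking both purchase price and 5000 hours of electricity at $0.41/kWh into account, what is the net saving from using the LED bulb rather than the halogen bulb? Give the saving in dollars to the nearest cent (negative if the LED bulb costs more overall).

$94.32

halogen bulb: $2.10 + (60/1000) kW × 5000 h × $0.41 = $2.10 + $123 = $125.1
LED bulb: $6.18 + (12/1000) kW × 5000 h × $0.41 = $6.18 + $24.6 = $30.78
Saving = $125.1 − $30.78 = $94.32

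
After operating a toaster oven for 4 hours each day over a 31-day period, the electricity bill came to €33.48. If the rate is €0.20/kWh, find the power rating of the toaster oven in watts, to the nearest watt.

1350 W

Energy = €33.48 ÷ €0.20/kWh = 167.4 kWh
Runtime = 4 h/day × 31 days = 124 h
Power = 167.4 kWh ÷ 124 h = 1.35 kW = 1350 W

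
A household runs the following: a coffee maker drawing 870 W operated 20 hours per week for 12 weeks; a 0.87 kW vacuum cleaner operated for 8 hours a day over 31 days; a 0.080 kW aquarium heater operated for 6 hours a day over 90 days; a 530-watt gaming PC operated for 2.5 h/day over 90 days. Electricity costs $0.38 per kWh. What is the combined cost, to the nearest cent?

coffee maker: Runtime = 20 h/week × 12 weeks = 240 h
coffee maker: 0.87 kW × 240 h = 208.8 kWh
vacuum cleaner: Runtime = 8 h/day × 31 days = 248 h
vacuum cleaner: 0.87 kW × 248 h = 215.76 kWh
aquarium heater: Runtime = 6 h/day × 90 days = 540 h
aquarium heater: 0.08 kW × 540 h = 43.2 kWh
gaming PC: Runtime = 2.5 h/day × 90 days = 225 h
gaming PC: 0.53 kW × 225 h = 119.25 kWh
Total energy = 587.01 kWh
Cost = 587.01 × $0.38 = $223.06

$223.06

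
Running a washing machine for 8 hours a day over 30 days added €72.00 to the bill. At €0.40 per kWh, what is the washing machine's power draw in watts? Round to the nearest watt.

750 W

Energy = €72.00 ÷ €0.40/kWh = 180 kWh
Runtime = 8 h/day × 30 days = 240 h
Power = 180 kWh ÷ 240 h = 0.75 kW = 750 W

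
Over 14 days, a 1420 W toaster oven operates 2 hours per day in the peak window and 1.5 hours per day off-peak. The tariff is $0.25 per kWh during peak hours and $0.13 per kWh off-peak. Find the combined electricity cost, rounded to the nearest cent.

$13.82

Peak energy = 1.42 kW × 2 h × 14 = 39.76 kWh
Off-peak energy = 1.42 kW × 1.5 h × 14 = 29.82 kWh
Cost = 39.76 × $0.25 + 29.82 × $0.13 = $9.94 + $3.8766 = $13.82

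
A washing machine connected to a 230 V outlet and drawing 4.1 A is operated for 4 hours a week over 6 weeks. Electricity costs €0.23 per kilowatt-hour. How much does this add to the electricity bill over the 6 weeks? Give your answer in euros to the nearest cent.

€5.21

Power = 4.1 A × 230 V = 943 W = 0.943 kW
Runtime = 4 h/week × 6 weeks = 24 h
Energy = 0.943 kW × 24 h = 22.632 kWh
Cost = 22.632 kWh × €0.23/kWh = €5.21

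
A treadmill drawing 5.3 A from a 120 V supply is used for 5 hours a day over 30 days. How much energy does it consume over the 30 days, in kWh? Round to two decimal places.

95.40 kWh

Power = 5.3 A × 120 V = 636 W = 0.636 kW
Runtime = 5 h/day × 30 days = 150 h
Energy = 0.636 kW × 150 h = 95.4 kWh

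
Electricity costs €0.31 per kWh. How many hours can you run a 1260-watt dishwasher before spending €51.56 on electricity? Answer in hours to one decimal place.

132.0 h

Energy available = €51.56 ÷ €0.31/kWh = 166.3226 kWh
Hours = 166.3226 kWh ÷ 1.26 kW = 132.0 h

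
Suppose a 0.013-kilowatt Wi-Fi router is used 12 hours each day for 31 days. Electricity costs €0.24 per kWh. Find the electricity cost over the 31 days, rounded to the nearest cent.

€1.16

Runtime = 12 h/day × 31 days = 372 h
Energy = 0.013 kW × 372 h = 4.836 kWh
Cost = 4.836 kWh × €0.24/kWh = €1.16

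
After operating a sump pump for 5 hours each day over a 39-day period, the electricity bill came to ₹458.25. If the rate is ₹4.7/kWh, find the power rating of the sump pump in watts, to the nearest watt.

Energy = ₹458.25 ÷ ₹4.7/kWh = 97.5 kWh
Runtime = 5 h/day × 39 days = 195 h
Power = 97.5 kWh ÷ 195 h = 0.5 kW = 500 W

500 W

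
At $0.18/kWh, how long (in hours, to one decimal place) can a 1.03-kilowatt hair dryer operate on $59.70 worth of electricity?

Energy available = $59.70 ÷ $0.18/kWh = 331.6667 kWh
Hours = 331.6667 kWh ÷ 1.03 kW = 322.0 h

322.0 h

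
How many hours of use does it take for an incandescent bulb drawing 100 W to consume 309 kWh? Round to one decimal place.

Hours = 309 kWh ÷ 0.1 kW = 3090.0 h

3090.0 h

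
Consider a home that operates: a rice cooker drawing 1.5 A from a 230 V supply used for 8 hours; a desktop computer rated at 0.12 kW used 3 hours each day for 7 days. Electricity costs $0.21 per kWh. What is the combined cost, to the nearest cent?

rice cooker: Power = 1.5 A × 230 V = 345 W = 0.345 kW
rice cooker: 0.345 kW × 8 h = 2.76 kWh
desktop computer: Runtime = 3 h/day × 7 days = 21 h
desktop computer: 0.12 kW × 21 h = 2.52 kWh
Total energy = 5.28 kWh
Cost = 5.28 × $0.21 = $1.11

$1.11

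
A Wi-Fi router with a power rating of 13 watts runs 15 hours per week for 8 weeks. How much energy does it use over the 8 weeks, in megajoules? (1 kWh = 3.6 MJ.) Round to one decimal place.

5.6 MJ

Runtime = 15 h/week × 8 weeks = 120 h
Energy = 0.013 kW × 120 h = 1.56 kWh
= 1.56 × 3.6 MJ = 5.6 MJ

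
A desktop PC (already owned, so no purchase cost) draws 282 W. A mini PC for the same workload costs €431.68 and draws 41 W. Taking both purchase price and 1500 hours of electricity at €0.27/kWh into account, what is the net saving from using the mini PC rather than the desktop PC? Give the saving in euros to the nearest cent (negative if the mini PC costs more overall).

desktop PC: €0.00 + (282/1000) kW × 1500 h × €0.27 = €0.00 + €114.21 = €114.21
mini PC: €431.68 + (41/1000) kW × 1500 h × €0.27 = €431.68 + €16.605 = €448.285
Saving = €114.21 − €448.285 = −€334.075 → -€334.08

-€334.08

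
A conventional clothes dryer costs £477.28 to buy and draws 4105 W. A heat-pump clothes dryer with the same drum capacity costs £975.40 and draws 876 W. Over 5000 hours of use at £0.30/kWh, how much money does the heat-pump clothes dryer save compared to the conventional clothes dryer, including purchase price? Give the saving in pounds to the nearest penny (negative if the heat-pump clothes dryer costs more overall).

conventional clothes dryer: £477.28 + (4105/1000) kW × 5000 h × £0.30 = £477.28 + £6157.5 = £6634.78
heat-pump clothes dryer: £975.40 + (876/1000) kW × 5000 h × £0.30 = £975.40 + £1314 = £2289.4
Saving = £6634.78 − £2289.4 = £4345.38

£4345.38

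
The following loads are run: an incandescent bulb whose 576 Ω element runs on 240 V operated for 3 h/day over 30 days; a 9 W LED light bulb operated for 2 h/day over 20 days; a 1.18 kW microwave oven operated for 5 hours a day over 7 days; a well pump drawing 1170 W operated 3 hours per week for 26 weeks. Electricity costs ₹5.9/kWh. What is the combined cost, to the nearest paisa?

₹837.33

incandescent bulb: Power = V²/R = 240²/576 = 100 W = 0.1 kW
incandescent bulb: Runtime = 3 h/day × 30 days = 90 h
incandescent bulb: 0.1 kW × 90 h = 9 kWh
LED light bulb: Runtime = 2 h/day × 20 days = 40 h
LED light bulb: 0.009 kW × 40 h = 0.36 kWh
microwave oven: Runtime = 5 h/day × 7 days = 35 h
microwave oven: 1.18 kW × 35 h = 41.3 kWh
well pump: Runtime = 3 h/week × 26 weeks = 78 h
well pump: 1.17 kW × 78 h = 91.26 kWh
Total energy = 141.92 kWh
Cost = 141.92 × ₹5.9 = ₹837.33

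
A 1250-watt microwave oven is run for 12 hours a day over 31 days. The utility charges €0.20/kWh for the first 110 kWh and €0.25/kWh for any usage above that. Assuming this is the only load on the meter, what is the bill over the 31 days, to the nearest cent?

Runtime = 12 h/day × 31 days = 372 h
Energy = 1.25 kW × 372 h = 465 kWh
Tier 1 (0–110 kWh): 110 × €0.20 = €22
Above 110 kWh: 355 × €0.25 = €88.75
Bill = €110.75

€110.75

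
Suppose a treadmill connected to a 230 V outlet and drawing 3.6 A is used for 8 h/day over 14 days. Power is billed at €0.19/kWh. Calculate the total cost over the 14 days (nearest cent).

Power = 3.6 A × 230 V = 828 W = 0.828 kW
Runtime = 8 h/day × 14 days = 112 h
Energy = 0.828 kW × 112 h = 92.736 kWh
Cost = 92.736 kWh × €0.19/kWh = €17.62

€17.62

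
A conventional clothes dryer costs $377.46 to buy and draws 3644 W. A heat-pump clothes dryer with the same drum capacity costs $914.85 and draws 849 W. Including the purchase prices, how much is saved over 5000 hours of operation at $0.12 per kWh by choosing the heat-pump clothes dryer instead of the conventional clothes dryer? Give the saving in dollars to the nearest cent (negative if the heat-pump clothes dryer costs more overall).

$1139.61

conventional clothes dryer: $377.46 + (3644/1000) kW × 5000 h × $0.12 = $377.46 + $2186.4 = $2563.86
heat-pump clothes dryer: $914.85 + (849/1000) kW × 5000 h × $0.12 = $914.85 + $509.4 = $1424.25
Saving = $2563.86 − $1424.25 = $1139.61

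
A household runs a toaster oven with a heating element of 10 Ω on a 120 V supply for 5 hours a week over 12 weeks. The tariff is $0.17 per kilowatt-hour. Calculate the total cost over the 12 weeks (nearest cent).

Power = V²/R = 120²/10 = 1440 W = 1.44 kW
Runtime = 5 h/week × 12 weeks = 60 h
Energy = 1.44 kW × 60 h = 86.4 kWh
Cost = 86.4 kWh × $0.17/kWh = $14.69

$14.69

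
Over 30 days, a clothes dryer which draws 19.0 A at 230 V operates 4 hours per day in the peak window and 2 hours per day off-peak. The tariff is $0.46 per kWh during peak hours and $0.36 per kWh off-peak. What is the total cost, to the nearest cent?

$335.62

Power = 19.0 A × 230 V = 4370 W = 4.37 kW
Peak energy = 4.37 kW × 4 h × 30 = 524.4 kWh
Off-peak energy = 4.37 kW × 2 h × 30 = 262.2 kWh
Cost = 524.4 × $0.46 + 262.2 × $0.36 = $241.224 + $94.392 = $335.62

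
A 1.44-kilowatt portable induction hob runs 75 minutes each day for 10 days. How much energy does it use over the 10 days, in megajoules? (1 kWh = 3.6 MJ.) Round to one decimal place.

64.8 MJ

Runtime = 75 min × 10 = 750 min = 12.5 h
Energy = 1.44 kW × 12.5 h = 18 kWh
= 18 × 3.6 MJ = 64.8 MJ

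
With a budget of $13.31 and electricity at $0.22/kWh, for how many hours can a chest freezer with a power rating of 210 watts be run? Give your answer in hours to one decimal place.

Energy available = $13.31 ÷ $0.22/kWh = 60.5 kWh
Hours = 60.5 kWh ÷ 0.21 kW = 288.1 h

288.1 h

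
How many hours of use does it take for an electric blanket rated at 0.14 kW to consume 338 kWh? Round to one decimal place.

Hours = 338 kWh ÷ 0.14 kW = 2414.3 h

2414.3 h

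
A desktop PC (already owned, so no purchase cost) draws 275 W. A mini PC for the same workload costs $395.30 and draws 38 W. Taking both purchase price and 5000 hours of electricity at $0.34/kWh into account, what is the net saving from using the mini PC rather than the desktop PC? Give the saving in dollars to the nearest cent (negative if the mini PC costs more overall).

$7.60

desktop PC: $0.00 + (275/1000) kW × 5000 h × $0.34 = $0.00 + $467.5 = $467.5
mini PC: $395.30 + (38/1000) kW × 5000 h × $0.34 = $395.30 + $64.6 = $459.9
Saving = $467.5 − $459.9 = $7.6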